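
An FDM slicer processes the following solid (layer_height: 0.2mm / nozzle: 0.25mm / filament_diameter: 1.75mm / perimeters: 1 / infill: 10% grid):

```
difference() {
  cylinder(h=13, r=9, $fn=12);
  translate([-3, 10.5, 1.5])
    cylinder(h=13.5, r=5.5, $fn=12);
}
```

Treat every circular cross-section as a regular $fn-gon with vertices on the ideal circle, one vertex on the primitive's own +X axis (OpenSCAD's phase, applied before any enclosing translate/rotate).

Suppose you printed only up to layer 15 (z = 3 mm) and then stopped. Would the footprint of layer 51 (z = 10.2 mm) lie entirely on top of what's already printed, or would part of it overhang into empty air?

entirely on top

Compare the two slices. At z = 3: the cylinder: section is a regular 12-gon, circumradius r=9 (area = (12/2)·9.000²·sin(360°/12) = 243.00 mm²); the r=5.5 cylinder at (-3, 10.5) gives a regular 12-gon of circumradius 5.5 (constant along its height) (area = (12/2)·5.500²·sin(360°/12) = 90.75 mm²); After the difference (first − rest): starting from the r=9 cylinder (243.00 mm²), the r=5.5 cylinder at (-3, 10.5) partially overlaps it — only the 19.34 mm² overlap (of its 90.75 mm²) is removed, clipping the outline — area = 223.66 mm². At z = 10.2: the r=9 cylinder gives a regular 12-gon of circumradius 9 (constant along its height) (area = (12/2)·9.000²·sin(360°/12) = 243.00 mm²); the cylinder at (-3, 10.5): section is a regular 12-gon, circumradius r=5.5 (area = (12/2)·5.500²·sin(360°/12) = 90.75 mm²); After the difference (first − rest): starting from the r=9 cylinder (243.00 mm²), the r=5.5 cylinder at (-3, 10.5) partially overlaps it — only the 19.34 mm² overlap (of its 90.75 mm²) is removed, clipping the outline — area = 223.66 mm². Checking containment: the cross-section at z = 10.2 is a subset of the cross-section at z = 3.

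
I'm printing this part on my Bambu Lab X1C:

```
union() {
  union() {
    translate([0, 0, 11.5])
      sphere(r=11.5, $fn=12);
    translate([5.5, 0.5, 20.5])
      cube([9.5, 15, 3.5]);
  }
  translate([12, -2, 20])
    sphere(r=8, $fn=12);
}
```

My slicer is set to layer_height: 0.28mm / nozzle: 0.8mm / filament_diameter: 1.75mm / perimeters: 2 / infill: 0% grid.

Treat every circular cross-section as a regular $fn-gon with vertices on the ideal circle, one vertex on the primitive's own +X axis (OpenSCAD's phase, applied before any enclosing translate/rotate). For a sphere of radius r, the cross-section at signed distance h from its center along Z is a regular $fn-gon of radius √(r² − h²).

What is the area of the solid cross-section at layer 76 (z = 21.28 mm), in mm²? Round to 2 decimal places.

At z = 21.28 mm: the r=11.5 sphere contributes a regular 12-gon of circumradius √(11.5²−9.78²) = 6.050 (area = (12/2)·6.050²·sin(360°/12) = 109.80 mm²); the cube at (5.5, 0.5) (footprint 9.5×15) is included at this height (area 142.50 mm²); Merging all regions: the regions partially overlap — summed areas 252.30 mm² minus the doubly-counted overlap 0.32 mm² gives 251.98 mm² — area = 251.98 mm²; the sphere at (12, -2): section is a regular 12-gon, circumradius = √(r²−h²) = √(8²−1.28²) = 7.897 (area = (12/2)·7.897²·sin(360°/12) = 187.08 mm²); Merging all regions: the regions partially overlap — summed areas 439.07 mm² minus the doubly-counted overlap 47.76 mm² gives 391.30 mm² — area = 391.30 mm². Overall, the cross-section is a single solid region. Net area = 391.30 mm².

391.30 mm²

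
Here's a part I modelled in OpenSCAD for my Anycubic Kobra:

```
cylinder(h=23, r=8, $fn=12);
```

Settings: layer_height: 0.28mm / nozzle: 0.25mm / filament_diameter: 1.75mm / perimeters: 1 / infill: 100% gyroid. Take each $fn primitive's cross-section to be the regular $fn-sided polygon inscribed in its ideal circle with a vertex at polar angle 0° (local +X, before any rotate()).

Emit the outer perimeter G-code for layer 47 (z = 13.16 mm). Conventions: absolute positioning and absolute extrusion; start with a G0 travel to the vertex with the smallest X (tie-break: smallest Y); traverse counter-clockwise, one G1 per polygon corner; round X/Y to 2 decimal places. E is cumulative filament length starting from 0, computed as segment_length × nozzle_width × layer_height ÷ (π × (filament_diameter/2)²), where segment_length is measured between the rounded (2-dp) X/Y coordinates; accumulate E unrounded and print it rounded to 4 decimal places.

At z = 13.16 mm: the r=8 cylinder contributes a regular 12-gon of circumradius 8. The outline is a single polygon with 12 vertices. Extrusion per mm of travel: 0.25 × 0.28 / (π × 0.875²) = 0.029103. Accumulating E over each segment gives final E = 1.4464.

G0 X-8.00 Y0.00 Z13.16
G1 X-6.93 Y-4.00 E0.1205
G1 X-4.00 Y-6.93 E0.2411
G1 X0.00 Y-8.00 E0.3616
G1 X4.00 Y-6.93 E0.4821
G1 X6.93 Y-4.00 E0.6027
G1 X8.00 Y0.00 E0.7232
G1 X6.93 Y4.00 E0.8437
G1 X4.00 Y6.93 E0.9643
G1 X0.00 Y8.00 E1.0848
G1 X-4.00 Y6.93 E1.2053
G1 X-6.93 Y4.00 E1.3259
G1 X-8.00 Y0.00 E1.4464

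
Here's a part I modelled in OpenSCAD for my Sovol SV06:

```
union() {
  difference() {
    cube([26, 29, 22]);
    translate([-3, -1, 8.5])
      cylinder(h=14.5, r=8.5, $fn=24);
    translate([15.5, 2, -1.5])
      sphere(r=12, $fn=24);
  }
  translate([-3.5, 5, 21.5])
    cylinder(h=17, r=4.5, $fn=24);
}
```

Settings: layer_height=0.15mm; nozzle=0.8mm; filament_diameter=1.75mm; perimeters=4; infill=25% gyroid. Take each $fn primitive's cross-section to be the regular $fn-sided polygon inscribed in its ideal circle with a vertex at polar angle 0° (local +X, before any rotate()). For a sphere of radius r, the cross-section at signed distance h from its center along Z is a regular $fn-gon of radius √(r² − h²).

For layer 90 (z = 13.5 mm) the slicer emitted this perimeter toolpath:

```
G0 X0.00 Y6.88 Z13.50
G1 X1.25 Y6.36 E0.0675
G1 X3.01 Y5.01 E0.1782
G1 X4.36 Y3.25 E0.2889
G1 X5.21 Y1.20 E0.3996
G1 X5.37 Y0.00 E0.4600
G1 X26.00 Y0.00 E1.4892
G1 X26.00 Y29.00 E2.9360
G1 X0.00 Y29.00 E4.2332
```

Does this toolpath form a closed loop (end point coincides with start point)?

no

Start point (G0): (0.00, 6.88). End point (last G1): the path does not return to the start — open.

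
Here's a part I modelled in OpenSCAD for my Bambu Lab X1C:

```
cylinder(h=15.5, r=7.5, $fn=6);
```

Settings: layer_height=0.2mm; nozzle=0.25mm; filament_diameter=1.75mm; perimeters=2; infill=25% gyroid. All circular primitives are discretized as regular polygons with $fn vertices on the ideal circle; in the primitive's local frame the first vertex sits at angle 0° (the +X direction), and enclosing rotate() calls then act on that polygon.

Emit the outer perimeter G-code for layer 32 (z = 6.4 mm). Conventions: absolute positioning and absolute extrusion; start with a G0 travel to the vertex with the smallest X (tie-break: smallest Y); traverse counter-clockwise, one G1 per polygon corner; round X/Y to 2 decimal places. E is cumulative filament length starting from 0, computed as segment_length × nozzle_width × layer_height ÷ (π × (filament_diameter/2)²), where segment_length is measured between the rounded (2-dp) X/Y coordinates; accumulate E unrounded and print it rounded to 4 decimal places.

At z = 6.4 mm: the r=7.5 cylinder gives a regular 6-gon of circumradius 7.5 (constant along its height). The outline is a single polygon with 6 vertices. Extrusion per mm of travel: 0.25 × 0.2 / (π × 0.875²) = 0.020788. Accumulating E over each segment gives final E = 0.9358.

G0 X-7.50 Y0.00 Z6.40
G1 X-3.75 Y-6.50 E0.1560
G1 X3.75 Y-6.50 E0.3119
G1 X7.50 Y0.00 E0.4679
G1 X3.75 Y6.50 E0.6239
G1 X-3.75 Y6.50 E0.7798
G1 X-7.50 Y0.00 E0.9358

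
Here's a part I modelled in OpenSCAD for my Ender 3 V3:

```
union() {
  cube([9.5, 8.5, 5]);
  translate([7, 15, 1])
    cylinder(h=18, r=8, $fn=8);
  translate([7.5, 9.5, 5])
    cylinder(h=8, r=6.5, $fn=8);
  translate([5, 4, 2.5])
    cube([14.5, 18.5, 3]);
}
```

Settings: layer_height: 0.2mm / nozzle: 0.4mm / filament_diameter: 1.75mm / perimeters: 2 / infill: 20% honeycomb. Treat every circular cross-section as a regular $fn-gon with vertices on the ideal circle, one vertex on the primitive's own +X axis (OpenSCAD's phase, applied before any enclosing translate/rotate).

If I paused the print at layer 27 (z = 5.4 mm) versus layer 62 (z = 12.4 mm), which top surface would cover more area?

Layer 27 (z = 5.4): the cube is not intersected at this z (z outside [0, 5]); the r=8 cylinder at (7, 15) contributes a regular 8-gon of circumradius 8 (area = (8/2)·8.000²·sin(360°/8) = 181.02 mm²); the r=6.5 cylinder at (7.5, 9.5) gives a regular 8-gon of circumradius 6.5 (constant along its height) (area = (8/2)·6.500²·sin(360°/8) = 119.50 mm²); the cube at (5, 4) (footprint 14.5×18.5) is included at this height (area 268.25 mm²); Taking the union: the regions partially overlap — summed areas 568.77 mm² minus the doubly-counted overlap 225.72 mm² gives 343.05 mm² — area = 343.05 mm². So its area = 343.05 mm². Layer 62 (z = 12.4): the cube is not intersected at this z (z outside [0, 5]); the r=8 cylinder at (7, 15) contributes a regular 8-gon of circumradius 8 (area = (8/2)·8.000²·sin(360°/8) = 181.02 mm²); the r=6.5 cylinder at (7.5, 9.5) contributes a regular 8-gon of circumradius 6.5 (area = (8/2)·6.500²·sin(360°/8) = 119.50 mm²); the cube at (5, 4) does not reach this height (z outside [2.5, 5.5]); Taking the union: the regions partially overlap — summed areas 300.52 mm² minus the doubly-counted overlap 73.76 mm² gives 226.76 mm² — area = 226.76 mm². So its area = 226.76 mm². Layer 27 is larger (343.05 vs 226.76 mm²).

layer 27 (z = 5.4 mm)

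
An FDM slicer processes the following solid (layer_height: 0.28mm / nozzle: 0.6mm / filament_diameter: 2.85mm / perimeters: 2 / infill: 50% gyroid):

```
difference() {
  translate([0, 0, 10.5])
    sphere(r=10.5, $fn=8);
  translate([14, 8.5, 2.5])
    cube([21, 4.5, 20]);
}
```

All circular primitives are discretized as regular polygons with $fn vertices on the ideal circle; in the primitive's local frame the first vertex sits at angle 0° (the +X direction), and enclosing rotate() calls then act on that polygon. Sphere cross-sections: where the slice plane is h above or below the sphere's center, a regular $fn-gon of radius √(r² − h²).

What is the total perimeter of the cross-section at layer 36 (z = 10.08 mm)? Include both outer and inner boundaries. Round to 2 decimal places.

At z = 10.08 mm: the r=10.5 sphere contributes a regular 8-gon of circumradius √(10.5²−0.42²) = 10.492 (perimeter = 2·8·10.492·sin(180°/8) = 64.24 mm); the 21×4.5 cube at (14, 8.5) contributes its full rectangle (perimeter 51.00 mm); Taking the first minus the rest: starting from the r=10.5 sphere, the 21×4.5 cube at (14, 8.5) misses the remaining region (no effect) — boundary = 64.24 mm. Overall, the cross-section is a single solid region. Total boundary length (outer) = 64.24 mm.

64.24 mm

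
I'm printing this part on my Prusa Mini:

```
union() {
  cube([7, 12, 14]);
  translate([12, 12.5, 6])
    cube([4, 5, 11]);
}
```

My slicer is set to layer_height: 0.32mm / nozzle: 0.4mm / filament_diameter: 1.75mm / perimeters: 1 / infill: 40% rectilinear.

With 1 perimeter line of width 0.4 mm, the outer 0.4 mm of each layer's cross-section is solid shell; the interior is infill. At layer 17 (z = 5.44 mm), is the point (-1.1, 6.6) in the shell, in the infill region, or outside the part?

outside

At z = 5.44 mm: the cube is present — its section is the full 7×12 rectangle; the cube at (12, 12.5) does not reach this height (z outside [6, 17]); Combining (union): only the 7×12 cube is present, so the union is just that shape — 1 connected region. Overall, the cross-section is a single solid region. The nearest boundary edge runs (0.00, 12.00)→(0.00, 0.00); distance from the point to it = 1.10 mm. The point is not inside any of the regions above, so it lies outside the cross-section (1.10 mm from the nearest boundary).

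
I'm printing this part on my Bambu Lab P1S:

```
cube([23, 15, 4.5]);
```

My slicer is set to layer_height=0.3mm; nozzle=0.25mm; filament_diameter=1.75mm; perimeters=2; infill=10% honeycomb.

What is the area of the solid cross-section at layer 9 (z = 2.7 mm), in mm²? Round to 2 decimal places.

345.00 mm²

At z = 2.7 mm: the cube is present — its section is the full 23×15 rectangle (area 345.00 mm²). Overall, the cross-section is a single solid region. Net area = 345.00 mm².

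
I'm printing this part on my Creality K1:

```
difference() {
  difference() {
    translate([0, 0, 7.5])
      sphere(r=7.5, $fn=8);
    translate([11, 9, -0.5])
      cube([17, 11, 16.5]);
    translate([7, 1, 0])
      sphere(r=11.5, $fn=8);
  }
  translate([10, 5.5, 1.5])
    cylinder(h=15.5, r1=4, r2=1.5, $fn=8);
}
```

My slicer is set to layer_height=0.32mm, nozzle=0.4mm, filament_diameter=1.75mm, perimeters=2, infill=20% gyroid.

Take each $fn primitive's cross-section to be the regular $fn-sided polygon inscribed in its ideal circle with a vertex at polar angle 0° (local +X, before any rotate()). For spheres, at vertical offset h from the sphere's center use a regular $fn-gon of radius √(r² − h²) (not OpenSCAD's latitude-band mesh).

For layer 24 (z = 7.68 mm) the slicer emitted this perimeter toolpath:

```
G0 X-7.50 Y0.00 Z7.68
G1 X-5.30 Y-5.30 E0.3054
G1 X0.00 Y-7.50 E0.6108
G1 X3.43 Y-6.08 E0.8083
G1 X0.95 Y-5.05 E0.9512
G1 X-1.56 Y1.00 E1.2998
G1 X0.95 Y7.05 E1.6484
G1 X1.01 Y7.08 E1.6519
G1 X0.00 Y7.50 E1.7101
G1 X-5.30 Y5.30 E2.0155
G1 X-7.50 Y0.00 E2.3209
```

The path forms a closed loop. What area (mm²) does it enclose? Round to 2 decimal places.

Apply the shoelace formula to the sequence of (X, Y) vertices; enclosed area = 80.74 mm².

80.74 mm²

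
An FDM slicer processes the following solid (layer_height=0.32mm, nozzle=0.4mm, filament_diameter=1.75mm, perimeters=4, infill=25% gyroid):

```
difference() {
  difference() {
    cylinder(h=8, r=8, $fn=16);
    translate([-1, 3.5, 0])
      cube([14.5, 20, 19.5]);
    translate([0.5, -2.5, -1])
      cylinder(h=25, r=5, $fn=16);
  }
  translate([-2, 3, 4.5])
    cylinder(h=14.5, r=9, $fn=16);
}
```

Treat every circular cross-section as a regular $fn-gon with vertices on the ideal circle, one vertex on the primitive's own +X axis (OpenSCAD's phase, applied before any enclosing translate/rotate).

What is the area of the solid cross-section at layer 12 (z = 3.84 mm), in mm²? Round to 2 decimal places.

At z = 3.84 mm: the r=8 cylinder gives a regular 16-gon of circumradius 8 (constant along its height) (area = (16/2)·8.000²·sin(360°/16) = 195.93 mm²); the 14.5×20 cube at (-1, 3.5) contributes its full rectangle (area 290.00 mm²); the cylinder at (0.5, -2.5): section is a regular 16-gon, circumradius r=5 (area = (16/2)·5.000²·sin(360°/16) = 76.54 mm²); Taking the first minus the rest: starting from the r=8 cylinder (195.93 mm²), the 14.5×20 cube at (-1, 3.5) partially overlaps it — only the 26.65 mm² overlap (of its 290.00 mm²) is removed, clipping the outline; the r=5 cylinder at (0.5, -2.5) lies wholly inside it (removes its full 76.54 mm² and its 31.21 mm outline becomes a hole wall) — area = 92.75 mm²; the cylinder at (-2, 3) does not reach this height (z outside [4.5, 19]); Taking the first minus the rest: none of the subtracted shapes is present at this height, so the result so far is unchanged — area = 92.75 mm². Overall, the cross-section is one region with 1 hole. Net area = 92.75 mm².

92.75 mm²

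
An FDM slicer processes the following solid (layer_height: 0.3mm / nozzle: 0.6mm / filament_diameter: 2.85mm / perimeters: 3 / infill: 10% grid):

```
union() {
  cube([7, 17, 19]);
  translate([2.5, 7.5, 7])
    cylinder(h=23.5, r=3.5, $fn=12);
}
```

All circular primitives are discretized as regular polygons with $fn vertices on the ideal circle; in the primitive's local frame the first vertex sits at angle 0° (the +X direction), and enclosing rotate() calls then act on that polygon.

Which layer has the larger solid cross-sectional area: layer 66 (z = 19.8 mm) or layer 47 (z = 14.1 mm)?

Layer 66 (z = 19.8): the cube is absent (z outside [0, 19]); the r=3.5 cylinder at (2.5, 7.5) contributes a regular 12-gon of circumradius 3.5 (area = (12/2)·3.500²·sin(360°/12) = 36.75 mm²); Merging all regions: only the r=3.5 cylinder at (2.5, 7.5) is present, so the union is just that shape — area = 36.75 mm². So its area = 36.75 mm². Layer 47 (z = 14.1): the cube is present — its section is the full 7×17 rectangle (area 119.00 mm²); the cylinder at (2.5, 7.5): section is a regular 12-gon, circumradius r=3.5 (area = (12/2)·3.500²·sin(360°/12) = 36.75 mm²); Merging all regions: the regions partially overlap — summed areas 155.75 mm² minus the doubly-counted overlap 33.79 mm² gives 121.96 mm² — area = 121.96 mm². So its area = 121.96 mm². Layer 47 is larger (121.96 vs 36.75 mm²).

layer 47 (z = 14.1 mm)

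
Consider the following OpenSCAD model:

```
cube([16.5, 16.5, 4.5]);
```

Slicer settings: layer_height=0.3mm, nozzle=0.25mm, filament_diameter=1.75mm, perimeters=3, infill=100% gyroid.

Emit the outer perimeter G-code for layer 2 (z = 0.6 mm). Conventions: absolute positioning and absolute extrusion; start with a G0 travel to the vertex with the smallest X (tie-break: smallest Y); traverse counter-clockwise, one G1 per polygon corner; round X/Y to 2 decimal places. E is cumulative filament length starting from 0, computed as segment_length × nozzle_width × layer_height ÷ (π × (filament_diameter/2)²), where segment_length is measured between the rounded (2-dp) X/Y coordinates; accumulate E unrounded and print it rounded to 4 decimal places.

At z = 0.6 mm: the cube is present — its section is the full 16.5×16.5 rectangle. The outline is a single polygon with 4 vertices. Extrusion per mm of travel: 0.25 × 0.3 / (π × 0.875²) = 0.031181. Accumulating E over each segment gives final E = 2.0580.

G0 X0.00 Y0.00 Z0.60
G1 X16.50 Y0.00 E0.5145
G1 X16.50 Y16.50 E1.0290
G1 X0.00 Y16.50 E1.5435
G1 X0.00 Y0.00 E2.0580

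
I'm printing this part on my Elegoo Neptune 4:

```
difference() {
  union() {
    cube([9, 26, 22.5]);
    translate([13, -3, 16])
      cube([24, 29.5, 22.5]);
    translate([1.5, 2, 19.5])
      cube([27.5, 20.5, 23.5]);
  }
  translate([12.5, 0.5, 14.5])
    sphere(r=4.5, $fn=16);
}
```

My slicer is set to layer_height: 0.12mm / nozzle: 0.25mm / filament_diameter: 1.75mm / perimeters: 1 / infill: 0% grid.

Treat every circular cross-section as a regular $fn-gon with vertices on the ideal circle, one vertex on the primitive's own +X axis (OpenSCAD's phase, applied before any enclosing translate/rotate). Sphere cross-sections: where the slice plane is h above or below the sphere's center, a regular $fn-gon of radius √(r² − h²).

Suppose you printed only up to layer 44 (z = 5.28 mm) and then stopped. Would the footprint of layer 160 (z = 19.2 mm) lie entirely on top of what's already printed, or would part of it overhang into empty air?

Compare the two slices. At z = 5.28: the 9×26 cube contributes its full rectangle (area 234.00 mm²); the cube at (13, -3) is not intersected at this z (z outside [16, 38.5]); the cube at (1.5, 2) is not intersected at this z (z outside [19.5, 43]); Merging all regions: only the 9×26 cube is present, so the union is just that shape — area = 234.00 mm²; the sphere at (12.5, 0.5) is not intersected at this z (|z−center|=9.220 > r=4.5); Taking the first minus the rest: none of the subtracted shapes is present at this height, so that combined region is unchanged — area = 234.00 mm². At z = 19.2: the cube (footprint 9×26) is included at this height (area 234.00 mm²); the cube at (13, -3) (footprint 24×29.5) is included at this height (area 708.00 mm²); the cube at (1.5, 2) is absent (z outside [19.5, 43]); Combining (union): the 2 present regions are separate (no shared area or edge), so areas and boundary lengths simply add and each stays a separate island — area = 942.00 mm²; the sphere at (12.5, 0.5) is not intersected at this z (|z−center|=4.700 > r=4.5); Subtracting the remaining from the first: none of the subtracted shapes is present at this height, so that combined region is unchanged — area = 942.00 mm². Checking containment: at z = 19.2 the cross-section extends beyond the z = 5.28 cross-section by about 708.00 mm².

part overhangs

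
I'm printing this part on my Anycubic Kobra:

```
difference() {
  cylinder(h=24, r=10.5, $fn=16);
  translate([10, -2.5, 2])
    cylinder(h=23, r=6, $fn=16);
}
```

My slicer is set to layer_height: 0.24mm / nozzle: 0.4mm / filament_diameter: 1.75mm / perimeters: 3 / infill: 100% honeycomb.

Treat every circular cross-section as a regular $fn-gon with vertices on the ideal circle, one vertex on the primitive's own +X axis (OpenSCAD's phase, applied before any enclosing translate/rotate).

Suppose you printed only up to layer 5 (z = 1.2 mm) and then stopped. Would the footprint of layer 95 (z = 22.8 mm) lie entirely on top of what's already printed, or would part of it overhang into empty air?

Compare the two slices. At z = 1.2: the cylinder: section is a regular 16-gon, circumradius r=10.5 (area = (16/2)·10.500²·sin(360°/16) = 337.53 mm²); the cylinder at (10, -2.5) does not reach this height (z outside [2, 25]); After the difference (first − rest): none of the subtracted shapes is present at this height, so the r=10.5 cylinder is unchanged — area = 337.53 mm². At z = 22.8: the cylinder: section is a regular 16-gon, circumradius r=10.5 (area = (16/2)·10.500²·sin(360°/16) = 337.53 mm²); the r=6 cylinder at (10, -2.5) gives a regular 16-gon of circumradius 6 (constant along its height) (area = (16/2)·6.000²·sin(360°/16) = 110.21 mm²); Subtracting the remaining from the first: starting from the r=10.5 cylinder (337.53 mm²), the r=6 cylinder at (10, -2.5) partially overlaps it — only the 48.99 mm² overlap (of its 110.21 mm²) is removed, clipping the outline — area = 288.54 mm². Checking containment: the cross-section at z = 22.8 is a subset of the cross-section at z = 1.2.

entirely on top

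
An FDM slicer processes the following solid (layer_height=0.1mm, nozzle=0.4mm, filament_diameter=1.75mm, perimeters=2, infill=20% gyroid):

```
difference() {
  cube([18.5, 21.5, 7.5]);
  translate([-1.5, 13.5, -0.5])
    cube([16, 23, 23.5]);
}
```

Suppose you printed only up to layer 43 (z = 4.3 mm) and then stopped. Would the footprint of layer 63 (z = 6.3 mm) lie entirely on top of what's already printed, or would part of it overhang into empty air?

entirely on top

Compare the two slices. At z = 4.3: the 18.5×21.5 cube contributes its full rectangle (area 397.75 mm²); the cube at (-1.5, 13.5) (footprint 16×23) is included at this height (area 368.00 mm²); After the difference (first − rest): starting from the 18.5×21.5 cube (397.75 mm²), the 16×23 cube at (-1.5, 13.5) partially overlaps it — only the 116.00 mm² overlap (of its 368.00 mm²) is removed, clipping the outline — area = 281.75 mm². At z = 6.3: the 18.5×21.5 cube contributes its full rectangle (area 397.75 mm²); the cube at (-1.5, 13.5) is present — its section is the full 16×23 rectangle (area 368.00 mm²); Taking the first minus the rest: starting from the 18.5×21.5 cube (397.75 mm²), the 16×23 cube at (-1.5, 13.5) partially overlaps it — only the 116.00 mm² overlap (of its 368.00 mm²) is removed, clipping the outline — area = 281.75 mm². Checking containment: the cross-section at z = 6.3 is a subset of the cross-section at z = 4.3.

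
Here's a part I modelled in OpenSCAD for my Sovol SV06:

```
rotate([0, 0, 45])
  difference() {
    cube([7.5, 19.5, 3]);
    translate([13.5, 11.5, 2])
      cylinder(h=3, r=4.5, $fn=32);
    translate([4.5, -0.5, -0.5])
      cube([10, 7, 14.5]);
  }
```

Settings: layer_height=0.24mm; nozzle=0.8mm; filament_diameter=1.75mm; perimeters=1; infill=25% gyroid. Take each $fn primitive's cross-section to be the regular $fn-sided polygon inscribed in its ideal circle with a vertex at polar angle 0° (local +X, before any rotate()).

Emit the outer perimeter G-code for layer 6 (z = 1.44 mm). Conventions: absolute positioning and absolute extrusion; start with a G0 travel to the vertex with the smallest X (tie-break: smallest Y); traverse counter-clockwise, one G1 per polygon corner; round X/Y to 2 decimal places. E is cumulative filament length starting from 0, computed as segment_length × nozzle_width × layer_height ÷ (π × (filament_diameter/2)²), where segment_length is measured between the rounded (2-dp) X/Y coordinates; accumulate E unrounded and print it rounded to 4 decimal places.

G0 X-13.79 Y13.79 Z1.44
G1 X0.00 Y0.00 E1.5567
G1 X3.18 Y3.18 E1.9157
G1 X-1.41 Y7.78 E2.4344
G1 X0.71 Y9.90 E2.6738
G1 X-8.49 Y19.09 E3.7118
G1 X-13.79 Y13.79 E4.3101

At z = 1.44 mm: the cube (footprint 7.5×19.5) is included at this height; the cylinder at (13.5, 11.5) does not reach this height (z outside [2, 5]); the cube at (4.5, -0.5) (footprint 10×7) is included at this height; After the difference (first − rest): starting from the 7.5×19.5 cube, the 10×7 cube at (4.5, -0.5) partially overlaps it — only the 19.50 mm² overlap (of its 70.00 mm²) is removed, clipping the outline — 1 connected region; (rotated 45° about Z; rotation is an isometry so areas/perimeters/island counts are preserved). The outline is a single polygon with 6 vertices. Extrusion per mm of travel: 0.8 × 0.24 / (π × 0.875²) = 0.079824. Accumulating E over each segment gives final E = 4.3101.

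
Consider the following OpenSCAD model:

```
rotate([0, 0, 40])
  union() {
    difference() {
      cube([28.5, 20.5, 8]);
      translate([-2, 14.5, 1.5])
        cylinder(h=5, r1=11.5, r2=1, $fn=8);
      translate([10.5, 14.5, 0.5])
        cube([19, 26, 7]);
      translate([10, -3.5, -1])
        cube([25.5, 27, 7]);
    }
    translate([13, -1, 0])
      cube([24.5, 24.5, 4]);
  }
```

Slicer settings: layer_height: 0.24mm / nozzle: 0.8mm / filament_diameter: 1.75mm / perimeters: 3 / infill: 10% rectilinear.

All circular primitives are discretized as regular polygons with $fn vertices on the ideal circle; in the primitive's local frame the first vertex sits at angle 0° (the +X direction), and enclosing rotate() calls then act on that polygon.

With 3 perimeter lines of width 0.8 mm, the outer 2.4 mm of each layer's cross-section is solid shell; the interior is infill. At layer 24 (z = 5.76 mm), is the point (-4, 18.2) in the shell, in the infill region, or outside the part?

shell

At z = 5.76 mm: the cube is present — its section is the full 28.5×20.5 rectangle; the cone at (-2, 14.5): at t=0.852 of its height the radius interpolates to r₁+(r₂−r₁)t = 2.554, giving a regular 8-gon of that circumradius; the cube at (10.5, 14.5) (footprint 19×26) is included at this height; the 25.5×27 cube at (10, -3.5) contributes its full rectangle; Subtracting the remaining from the first: starting from the 28.5×20.5 cube, the cone at (-2, 14.5) partially overlaps it — only the 0.74 mm² overlap (of its 18.45 mm²) is removed, clipping the outline; the 19×26 cube at (10.5, 14.5) partially overlaps it — only the 108.00 mm² overlap (of its 494.00 mm²) is removed, clipping the outline; the 25.5×27 cube at (10, -3.5) partially overlaps it — only the 271.25 mm² overlap (of its 688.50 mm²) is removed, clipping the outline — 1 connected region; the cube at (13, -1) does not reach this height (z outside [0, 4]); Combining (union): only the result so far is present, so the union is just that shape — 1 connected region; (rotated 40° about Z; rotation is an isometry so areas/perimeters/island counts are preserved). Overall, the cross-section is a single solid region. Undo the 40° rotation: the query point maps to (8.635, 16.513) in the un-rotated model frame. The nearest boundary edge runs (10.00, 20.50)→(10.00, 0.00); distance from the point to it = 1.37 mm. The point is inside the cross-section, 1.37 mm from the nearest boundary — within the 2.4 mm shell band (3 × 0.8).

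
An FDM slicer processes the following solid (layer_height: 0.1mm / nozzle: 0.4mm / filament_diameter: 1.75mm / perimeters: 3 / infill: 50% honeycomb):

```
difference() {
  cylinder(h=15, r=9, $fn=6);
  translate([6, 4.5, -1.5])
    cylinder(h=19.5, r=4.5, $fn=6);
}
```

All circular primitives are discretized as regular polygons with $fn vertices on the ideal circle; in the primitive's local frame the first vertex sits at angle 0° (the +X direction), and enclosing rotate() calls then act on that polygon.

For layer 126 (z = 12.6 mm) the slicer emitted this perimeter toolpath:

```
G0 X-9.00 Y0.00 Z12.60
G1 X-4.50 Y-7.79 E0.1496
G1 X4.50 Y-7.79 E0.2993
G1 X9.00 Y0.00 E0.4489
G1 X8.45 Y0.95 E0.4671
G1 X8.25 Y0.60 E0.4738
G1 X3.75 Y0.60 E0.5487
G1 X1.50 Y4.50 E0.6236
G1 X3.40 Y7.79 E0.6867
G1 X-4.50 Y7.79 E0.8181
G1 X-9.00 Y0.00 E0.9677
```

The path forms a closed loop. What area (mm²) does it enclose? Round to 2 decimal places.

Apply the shoelace formula to the sequence of (X, Y) vertices; enclosed area = 181.41 mm².

181.41 mm²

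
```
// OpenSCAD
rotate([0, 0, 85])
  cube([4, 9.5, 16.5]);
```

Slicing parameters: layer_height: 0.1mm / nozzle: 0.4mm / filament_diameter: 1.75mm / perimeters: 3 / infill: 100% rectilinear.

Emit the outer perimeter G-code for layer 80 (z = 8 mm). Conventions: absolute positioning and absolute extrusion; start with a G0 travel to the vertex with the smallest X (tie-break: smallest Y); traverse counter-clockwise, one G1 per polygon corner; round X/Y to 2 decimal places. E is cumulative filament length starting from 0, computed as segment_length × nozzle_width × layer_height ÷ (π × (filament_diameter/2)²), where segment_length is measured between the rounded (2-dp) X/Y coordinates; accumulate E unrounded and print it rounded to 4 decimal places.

At z = 8 mm: the cube is present — its section is the full 4×9.5 rectangle; (whole slice rotated 85° about Z — lengths, areas and connectivity unchanged). The outline is a single polygon with 4 vertices. Extrusion per mm of travel: 0.4 × 0.1 / (π × 0.875²) = 0.016630. Accumulating E over each segment gives final E = 0.4489.

G0 X-9.46 Y0.83 Z8.00
G1 X0.00 Y0.00 E0.1579
G1 X0.35 Y3.98 E0.2244
G1 X-9.12 Y4.81 E0.3825
G1 X-9.46 Y0.83 E0.4489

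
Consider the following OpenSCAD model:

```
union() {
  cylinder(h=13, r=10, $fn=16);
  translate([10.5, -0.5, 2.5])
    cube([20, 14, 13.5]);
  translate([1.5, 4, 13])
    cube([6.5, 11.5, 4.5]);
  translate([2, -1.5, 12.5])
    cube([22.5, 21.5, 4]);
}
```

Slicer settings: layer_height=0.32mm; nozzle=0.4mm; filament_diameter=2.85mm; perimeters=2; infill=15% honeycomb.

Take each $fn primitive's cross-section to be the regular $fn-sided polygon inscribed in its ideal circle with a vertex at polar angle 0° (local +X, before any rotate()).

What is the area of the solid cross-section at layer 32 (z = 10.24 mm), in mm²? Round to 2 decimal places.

586.15 mm²

At z = 10.24 mm: the r=10 cylinder gives a regular 16-gon of circumradius 10 (constant along its height) (area = (16/2)·10.000²·sin(360°/16) = 306.15 mm²); the cube at (10.5, -0.5) (footprint 20×14) is included at this height (area 280.00 mm²); the cube at (1.5, 4) is absent (z outside [13, 17.5]); the cube at (2, -1.5) is absent (z outside [12.5, 16.5]); Merging all regions: the 2 present regions are separate (no shared area or edge), so areas and boundary lengths simply add and each stays a separate island — area = 586.15 mm². Overall, the cross-section has 2 separate islands. Net area = 586.15 mm².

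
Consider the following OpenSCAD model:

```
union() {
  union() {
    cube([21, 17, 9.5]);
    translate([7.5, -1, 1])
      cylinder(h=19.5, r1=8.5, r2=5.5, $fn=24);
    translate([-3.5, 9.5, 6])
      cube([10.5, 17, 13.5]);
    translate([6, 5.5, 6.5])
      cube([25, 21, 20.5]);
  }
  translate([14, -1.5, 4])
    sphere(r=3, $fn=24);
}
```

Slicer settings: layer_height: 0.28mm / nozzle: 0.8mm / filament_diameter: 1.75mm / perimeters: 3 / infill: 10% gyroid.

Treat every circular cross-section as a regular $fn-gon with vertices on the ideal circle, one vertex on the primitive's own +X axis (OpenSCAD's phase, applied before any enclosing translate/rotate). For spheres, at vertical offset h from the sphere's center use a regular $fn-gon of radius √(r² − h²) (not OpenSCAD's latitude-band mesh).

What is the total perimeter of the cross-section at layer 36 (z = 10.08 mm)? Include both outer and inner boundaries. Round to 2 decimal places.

146.58 mm

At z = 10.08 mm: the cube is not intersected at this z (z outside [0, 9.5]); the cone at (7.5, -1) (r1=8.5→r2=5.5) has section circumradius 7.103 here — a regular 24-gon (perimeter = 2·24·7.103·sin(180°/24) = 44.50 mm); the 10.5×17 cube at (-3.5, 9.5) contributes its full rectangle (perimeter 55.00 mm); the 25×21 cube at (6, 5.5) contributes its full rectangle (perimeter 92.00 mm); Combining (union): the regions partially overlap (shared area 18.80 mm²), so the edge portions inside another operand are dropped and the merged outline is re-measured after clipping — boundary = 146.58 mm; the sphere at (14, -1.5) does not reach this height (|z−center|=6.080 > r=3); Taking the union: only the result so far is present, so the union is just that shape — boundary = 146.58 mm. Overall, the cross-section is a single solid region. Total boundary length (outer) = 146.58 mm.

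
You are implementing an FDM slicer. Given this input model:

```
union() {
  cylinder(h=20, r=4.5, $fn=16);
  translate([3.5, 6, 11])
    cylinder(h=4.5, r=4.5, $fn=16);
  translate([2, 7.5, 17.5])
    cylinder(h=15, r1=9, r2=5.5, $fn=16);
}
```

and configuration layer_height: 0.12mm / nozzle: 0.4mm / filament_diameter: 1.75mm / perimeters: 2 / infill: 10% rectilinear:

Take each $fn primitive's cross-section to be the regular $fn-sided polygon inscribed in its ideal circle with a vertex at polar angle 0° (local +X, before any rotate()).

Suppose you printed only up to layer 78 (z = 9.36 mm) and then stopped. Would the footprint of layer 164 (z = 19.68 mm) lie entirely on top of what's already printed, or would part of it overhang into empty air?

Compare the two slices. At z = 9.36: the cylinder: section is a regular 16-gon, circumradius r=4.5 (area = (16/2)·4.500²·sin(360°/16) = 61.99 mm²); the cylinder at (3.5, 6) is absent (z outside [11, 15.5]); the cone at (2, 7.5) is not intersected at this z (z outside [17.5, 32.5]); Merging all regions: only the r=4.5 cylinder is present, so the union is just that shape — area = 61.99 mm². At z = 19.68: the r=4.5 cylinder contributes a regular 16-gon of circumradius 4.5 (area = (16/2)·4.500²·sin(360°/16) = 61.99 mm²); the cylinder at (3.5, 6) is absent (z outside [11, 15.5]); the cone at (2, 7.5) contributes a regular 16-gon of circumradius 8.491 (interpolated between r1=9 and r2=5.5 at t=0.145) (area = (16/2)·8.491²·sin(360°/16) = 220.74 mm²); Combining (union): the regions partially overlap — summed areas 282.73 mm² minus the doubly-counted overlap 32.87 mm² gives 249.86 mm² — area = 249.86 mm². Checking containment: at z = 19.68 the cross-section extends beyond the z = 9.36 cross-section by about 187.87 mm².

part overhangs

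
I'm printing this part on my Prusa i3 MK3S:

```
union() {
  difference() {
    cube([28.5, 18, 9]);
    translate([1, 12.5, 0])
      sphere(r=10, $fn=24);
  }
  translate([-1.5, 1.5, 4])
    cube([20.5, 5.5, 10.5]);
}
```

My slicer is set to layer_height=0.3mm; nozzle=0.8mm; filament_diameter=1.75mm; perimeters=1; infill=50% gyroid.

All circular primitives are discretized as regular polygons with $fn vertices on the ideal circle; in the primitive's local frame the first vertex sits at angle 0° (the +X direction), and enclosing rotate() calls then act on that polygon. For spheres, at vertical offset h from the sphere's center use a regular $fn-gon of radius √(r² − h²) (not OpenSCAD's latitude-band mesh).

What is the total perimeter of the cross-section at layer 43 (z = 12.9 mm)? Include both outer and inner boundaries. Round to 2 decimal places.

At z = 12.9 mm: the cube is not intersected at this z (z outside [0, 9]); the sphere at (1, 12.5) is not intersected at this z (|z−center|=12.900 > r=10); Taking the first minus the rest: the first operand is absent here, so nothing remains; the cube at (-1.5, 1.5) is present — its section is the full 20.5×5.5 rectangle (perimeter 52.00 mm); Taking the union: only the 20.5×5.5 cube at (-1.5, 1.5) is present, so the union is just that shape — boundary = 52.00 mm. Overall, the cross-section is a single solid region. Total boundary length (outer) = 52.00 mm.

52.00 mm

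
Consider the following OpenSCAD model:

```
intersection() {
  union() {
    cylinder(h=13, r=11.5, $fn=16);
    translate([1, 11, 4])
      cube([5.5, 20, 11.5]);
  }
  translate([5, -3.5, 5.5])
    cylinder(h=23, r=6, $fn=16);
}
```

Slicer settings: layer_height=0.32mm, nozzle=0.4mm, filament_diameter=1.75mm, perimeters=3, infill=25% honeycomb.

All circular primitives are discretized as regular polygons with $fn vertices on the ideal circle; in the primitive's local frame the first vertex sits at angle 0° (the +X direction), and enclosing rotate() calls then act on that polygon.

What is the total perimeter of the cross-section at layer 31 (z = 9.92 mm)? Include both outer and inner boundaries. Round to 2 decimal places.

At z = 9.92 mm: the r=11.5 cylinder contributes a regular 16-gon of circumradius 11.5 (perimeter = 2·16·11.500·sin(180°/16) = 71.79 mm); the cube at (1, 11) is present — its section is the full 5.5×20 rectangle (perimeter 51.00 mm); Taking the union: the regions partially overlap (shared area 0.23 mm²), so the edge portions inside another operand are dropped and the merged outline is re-measured after clipping — boundary = 119.44 mm; the r=6 cylinder at (5, -3.5) contributes a regular 16-gon of circumradius 6 (perimeter = 2·16·6.000·sin(180°/16) = 37.46 mm); Taking the intersection: the r=6 cylinder at (5, -3.5) partially overlaps the result so far; clipping to the common part keeps 106.81 mm² — boundary = 36.98 mm. Overall, the cross-section is a single solid region. Total boundary length (outer) = 36.98 mm.

36.98 mm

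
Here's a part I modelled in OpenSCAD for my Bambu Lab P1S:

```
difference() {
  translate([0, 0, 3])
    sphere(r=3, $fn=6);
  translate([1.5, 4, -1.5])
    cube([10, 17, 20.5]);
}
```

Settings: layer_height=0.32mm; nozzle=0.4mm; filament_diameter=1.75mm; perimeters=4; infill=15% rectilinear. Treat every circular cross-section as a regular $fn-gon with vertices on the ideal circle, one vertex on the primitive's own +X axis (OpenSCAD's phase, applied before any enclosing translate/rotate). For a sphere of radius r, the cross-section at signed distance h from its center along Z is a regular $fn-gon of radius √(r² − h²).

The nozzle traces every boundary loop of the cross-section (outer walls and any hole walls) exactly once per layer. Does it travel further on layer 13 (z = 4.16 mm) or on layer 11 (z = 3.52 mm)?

layer 11 (z = 3.52 mm)

Layer 13 (z = 4.16): the r=3 sphere contributes a regular 6-gon of circumradius √(3²−1.16²) = 2.767 (perimeter = 2·6·2.767·sin(180°/6) = 16.60 mm); the cube at (1.5, 4) is present — its section is the full 10×17 rectangle (perimeter 54.00 mm); After the difference (first − rest): starting from the r=3 sphere, the 10×17 cube at (1.5, 4) misses the remaining region (no effect) — boundary = 16.60 mm. So its perimeter = 16.60 mm. Layer 11 (z = 3.52): the sphere: section is a regular 6-gon, circumradius = √(r²−h²) = √(3²−0.52²) = 2.955 (perimeter = 2·6·2.955·sin(180°/6) = 17.73 mm); the 10×17 cube at (1.5, 4) contributes its full rectangle (perimeter 54.00 mm); After the difference (first − rest): starting from the r=3 sphere, the 10×17 cube at (1.5, 4) misses the remaining region (no effect) — boundary = 17.73 mm. So its perimeter = 17.73 mm. Layer 11 is larger (17.73 vs 16.60 mm).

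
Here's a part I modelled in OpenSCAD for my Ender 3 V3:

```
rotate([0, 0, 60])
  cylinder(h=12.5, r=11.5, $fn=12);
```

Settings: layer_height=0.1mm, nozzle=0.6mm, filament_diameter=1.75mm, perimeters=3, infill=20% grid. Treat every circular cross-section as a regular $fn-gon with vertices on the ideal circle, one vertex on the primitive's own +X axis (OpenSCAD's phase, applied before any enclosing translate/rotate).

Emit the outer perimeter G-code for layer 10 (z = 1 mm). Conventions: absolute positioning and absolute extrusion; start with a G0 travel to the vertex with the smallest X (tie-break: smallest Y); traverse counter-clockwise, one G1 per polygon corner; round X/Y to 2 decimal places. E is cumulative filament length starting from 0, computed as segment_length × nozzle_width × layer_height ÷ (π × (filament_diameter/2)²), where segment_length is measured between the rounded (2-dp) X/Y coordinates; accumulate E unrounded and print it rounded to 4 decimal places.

At z = 1 mm: the r=11.5 cylinder contributes a regular 12-gon of circumradius 11.5; (whole slice rotated 60° about Z — lengths, areas and connectivity unchanged). The outline is a single polygon with 12 vertices. Extrusion per mm of travel: 0.6 × 0.1 / (π × 0.875²) = 0.024945. Accumulating E over each segment gives final E = 1.7820.

G0 X-11.50 Y0.00 Z1.00
G1 X-9.96 Y-5.75 E0.1485
G1 X-5.75 Y-9.96 E0.2970
G1 X0.00 Y-11.50 E0.4455
G1 X5.75 Y-9.96 E0.5940
G1 X9.96 Y-5.75 E0.7425
G1 X11.50 Y0.00 E0.8910
G1 X9.96 Y5.75 E1.0395
G1 X5.75 Y9.96 E1.1880
G1 X0.00 Y11.50 E1.3365
G1 X-5.75 Y9.96 E1.4850
G1 X-9.96 Y5.75 E1.6335
G1 X-11.50 Y0.00 E1.7820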